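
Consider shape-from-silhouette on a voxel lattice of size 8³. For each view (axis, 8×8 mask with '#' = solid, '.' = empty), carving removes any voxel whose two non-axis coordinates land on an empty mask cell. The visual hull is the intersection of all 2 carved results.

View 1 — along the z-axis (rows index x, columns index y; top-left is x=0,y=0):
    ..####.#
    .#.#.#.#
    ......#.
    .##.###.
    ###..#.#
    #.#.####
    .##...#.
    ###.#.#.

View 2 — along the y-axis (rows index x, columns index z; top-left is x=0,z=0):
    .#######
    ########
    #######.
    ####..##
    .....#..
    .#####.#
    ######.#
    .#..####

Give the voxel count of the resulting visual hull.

remaining voxels: 191

full grid |V| = 512
  1. axis=2 (XY plane), |mask|=34  ⇒  voxels=272
  2. axis=1 (XZ plane), |mask|=47  ⇒  voxels=191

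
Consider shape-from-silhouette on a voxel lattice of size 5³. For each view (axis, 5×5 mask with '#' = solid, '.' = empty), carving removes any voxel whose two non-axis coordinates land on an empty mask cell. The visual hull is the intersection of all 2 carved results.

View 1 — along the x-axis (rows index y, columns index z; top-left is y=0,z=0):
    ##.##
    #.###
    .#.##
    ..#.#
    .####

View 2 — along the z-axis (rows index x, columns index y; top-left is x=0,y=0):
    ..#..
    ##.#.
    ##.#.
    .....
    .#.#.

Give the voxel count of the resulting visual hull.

29 voxels

before carving: 125 voxels (5×5×5)
V1 x: intersect with YZ mask (17 set) -- 85 left
V2 z: intersect with XY mask (9 set) -- 29 left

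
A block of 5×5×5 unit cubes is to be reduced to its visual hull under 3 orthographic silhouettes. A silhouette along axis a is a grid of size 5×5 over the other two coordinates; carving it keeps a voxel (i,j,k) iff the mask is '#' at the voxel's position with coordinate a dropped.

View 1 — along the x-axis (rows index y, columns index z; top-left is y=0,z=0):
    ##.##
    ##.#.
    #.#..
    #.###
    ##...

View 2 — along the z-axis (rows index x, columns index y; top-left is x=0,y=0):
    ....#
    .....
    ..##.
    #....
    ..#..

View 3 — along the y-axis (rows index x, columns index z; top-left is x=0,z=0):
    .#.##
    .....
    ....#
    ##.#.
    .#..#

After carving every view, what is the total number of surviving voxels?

5 voxels

full grid |V| = 125
step 1: project along x, AND mask (15/25) → |grid| = 75
step 2: project along z, AND mask (5/25) → |grid| = 14
step 3: project along y, AND mask (9/25) → |grid| = 5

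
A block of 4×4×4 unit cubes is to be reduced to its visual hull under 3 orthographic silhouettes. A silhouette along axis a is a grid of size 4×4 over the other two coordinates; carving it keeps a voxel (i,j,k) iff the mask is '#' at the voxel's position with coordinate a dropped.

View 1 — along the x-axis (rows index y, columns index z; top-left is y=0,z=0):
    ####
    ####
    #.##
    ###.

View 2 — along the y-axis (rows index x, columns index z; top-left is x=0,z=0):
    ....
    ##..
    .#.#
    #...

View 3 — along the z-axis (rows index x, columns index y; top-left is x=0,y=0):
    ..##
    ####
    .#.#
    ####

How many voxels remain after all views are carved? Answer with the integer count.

14 voxels

full grid |V| = 64
[1] x-view keeps 14 columns → grid now 56
[2] y-view keeps 5 columns → grid now 17
[3] z-view keeps 12 columns → grid now 14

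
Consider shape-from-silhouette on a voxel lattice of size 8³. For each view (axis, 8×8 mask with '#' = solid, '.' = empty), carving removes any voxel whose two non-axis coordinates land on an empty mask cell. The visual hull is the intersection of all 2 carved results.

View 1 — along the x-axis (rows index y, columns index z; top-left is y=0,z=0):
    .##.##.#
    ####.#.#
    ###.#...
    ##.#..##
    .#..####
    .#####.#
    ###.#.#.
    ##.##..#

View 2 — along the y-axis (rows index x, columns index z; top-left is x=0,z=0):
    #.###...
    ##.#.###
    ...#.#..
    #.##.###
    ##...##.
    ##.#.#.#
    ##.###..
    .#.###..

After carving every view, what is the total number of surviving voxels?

181 voxels

start: 8×8×8 = 512 voxels
V1 x: intersect with YZ mask (41 set) -- 328 left
V2 y: intersect with XZ mask (36 set) -- 181 left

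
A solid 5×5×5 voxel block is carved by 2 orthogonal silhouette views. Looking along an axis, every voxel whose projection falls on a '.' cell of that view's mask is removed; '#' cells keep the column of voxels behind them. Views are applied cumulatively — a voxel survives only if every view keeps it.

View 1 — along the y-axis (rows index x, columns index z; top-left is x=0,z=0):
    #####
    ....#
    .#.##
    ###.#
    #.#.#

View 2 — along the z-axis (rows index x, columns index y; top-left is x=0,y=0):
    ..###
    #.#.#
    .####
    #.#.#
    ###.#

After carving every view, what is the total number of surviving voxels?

start: 5×5×5 = 125 voxels
[1] y-view keeps 16 columns → grid now 80
[2] z-view keeps 17 columns → grid now 54

|visual hull| = 54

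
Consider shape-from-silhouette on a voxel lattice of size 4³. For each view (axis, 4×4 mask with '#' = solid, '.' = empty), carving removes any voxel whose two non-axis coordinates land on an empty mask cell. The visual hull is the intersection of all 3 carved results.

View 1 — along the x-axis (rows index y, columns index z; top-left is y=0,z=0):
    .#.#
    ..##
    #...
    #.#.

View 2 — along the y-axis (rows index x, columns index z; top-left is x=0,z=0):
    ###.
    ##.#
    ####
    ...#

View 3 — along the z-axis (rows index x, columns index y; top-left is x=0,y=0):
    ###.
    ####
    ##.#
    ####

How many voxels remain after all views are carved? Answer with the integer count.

16 voxels

initial block: 4^3 = 64
carve view 1 (along x, YZ-mask fill 7/16): 28 voxels remain
carve view 2 (along y, XZ-mask fill 11/16): 19 voxels remain
carve view 3 (along z, XY-mask fill 14/16): 16 voxels remain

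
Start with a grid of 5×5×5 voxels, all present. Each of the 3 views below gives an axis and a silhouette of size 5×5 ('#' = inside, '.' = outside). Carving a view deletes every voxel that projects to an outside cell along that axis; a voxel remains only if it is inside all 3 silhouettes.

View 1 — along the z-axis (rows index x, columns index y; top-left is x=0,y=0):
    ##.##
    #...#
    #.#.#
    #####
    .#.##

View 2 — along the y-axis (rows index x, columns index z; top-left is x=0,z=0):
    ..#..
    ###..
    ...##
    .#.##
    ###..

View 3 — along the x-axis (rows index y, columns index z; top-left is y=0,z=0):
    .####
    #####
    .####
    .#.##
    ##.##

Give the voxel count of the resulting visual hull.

|visual hull| = 33

start: 5×5×5 = 125 voxels
  1. axis=2 (XY plane), |mask|=17  ⇒  voxels=85
  2. axis=1 (XZ plane), |mask|=12  ⇒  voxels=40
  3. axis=0 (YZ plane), |mask|=20  ⇒  voxels=33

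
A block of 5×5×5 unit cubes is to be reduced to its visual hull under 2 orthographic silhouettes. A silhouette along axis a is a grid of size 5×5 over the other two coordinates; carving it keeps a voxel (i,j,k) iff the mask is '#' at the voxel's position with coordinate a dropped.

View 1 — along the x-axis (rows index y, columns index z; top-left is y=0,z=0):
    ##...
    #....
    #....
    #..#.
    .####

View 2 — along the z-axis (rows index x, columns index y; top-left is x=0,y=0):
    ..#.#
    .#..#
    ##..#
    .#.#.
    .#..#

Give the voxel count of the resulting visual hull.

|visual hull| = 25

before carving: 125 voxels (5×5×5)
[1] x-view keeps 10 columns → grid now 50
[2] z-view keeps 11 columns → grid now 25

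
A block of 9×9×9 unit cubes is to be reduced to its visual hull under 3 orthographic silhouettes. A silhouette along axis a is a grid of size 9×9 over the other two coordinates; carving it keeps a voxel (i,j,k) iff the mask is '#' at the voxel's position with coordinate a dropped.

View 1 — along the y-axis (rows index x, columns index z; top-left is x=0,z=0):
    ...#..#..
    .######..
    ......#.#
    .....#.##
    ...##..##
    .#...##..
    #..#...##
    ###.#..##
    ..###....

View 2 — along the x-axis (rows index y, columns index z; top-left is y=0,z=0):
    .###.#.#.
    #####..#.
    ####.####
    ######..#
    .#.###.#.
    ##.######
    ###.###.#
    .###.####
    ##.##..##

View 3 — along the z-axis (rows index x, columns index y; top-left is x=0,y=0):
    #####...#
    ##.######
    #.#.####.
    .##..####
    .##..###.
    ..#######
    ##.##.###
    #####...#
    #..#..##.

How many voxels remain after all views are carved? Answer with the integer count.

|visual hull| = 150

before carving: 729 voxels (9×9×9)
carve view 1 (along y, XZ-mask fill 33/81): 297 voxels remain
carve view 2 (along x, YZ-mask fill 59/81): 216 voxels remain
carve view 3 (along z, XY-mask fill 55/81): 150 voxels remain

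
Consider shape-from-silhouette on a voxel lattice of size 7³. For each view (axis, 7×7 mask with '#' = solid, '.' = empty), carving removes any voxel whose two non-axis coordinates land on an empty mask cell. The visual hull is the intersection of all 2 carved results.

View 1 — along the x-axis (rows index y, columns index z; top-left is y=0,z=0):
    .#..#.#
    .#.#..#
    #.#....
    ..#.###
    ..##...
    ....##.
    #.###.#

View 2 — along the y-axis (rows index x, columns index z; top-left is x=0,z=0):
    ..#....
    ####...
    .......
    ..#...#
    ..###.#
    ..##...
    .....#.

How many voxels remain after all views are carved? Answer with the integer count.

before carving: 343 voxels (7×7×7)
step 1: project along x, AND mask (21/49) → |grid| = 147
step 2: project along y, AND mask (14/49) → |grid| = 47

47 voxels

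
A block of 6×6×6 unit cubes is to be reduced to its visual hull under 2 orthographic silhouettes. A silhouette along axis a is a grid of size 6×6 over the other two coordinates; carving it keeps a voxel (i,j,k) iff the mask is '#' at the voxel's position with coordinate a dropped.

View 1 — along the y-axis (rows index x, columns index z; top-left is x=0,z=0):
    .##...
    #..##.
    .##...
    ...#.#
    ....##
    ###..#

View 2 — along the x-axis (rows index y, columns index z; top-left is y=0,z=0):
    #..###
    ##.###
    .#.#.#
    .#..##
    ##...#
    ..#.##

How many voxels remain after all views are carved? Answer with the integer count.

remaining voxels: 53

before carving: 216 voxels (6×6×6)
V1 y: intersect with XZ mask (15 set) -- 90 left
V2 x: intersect with YZ mask (21 set) -- 53 left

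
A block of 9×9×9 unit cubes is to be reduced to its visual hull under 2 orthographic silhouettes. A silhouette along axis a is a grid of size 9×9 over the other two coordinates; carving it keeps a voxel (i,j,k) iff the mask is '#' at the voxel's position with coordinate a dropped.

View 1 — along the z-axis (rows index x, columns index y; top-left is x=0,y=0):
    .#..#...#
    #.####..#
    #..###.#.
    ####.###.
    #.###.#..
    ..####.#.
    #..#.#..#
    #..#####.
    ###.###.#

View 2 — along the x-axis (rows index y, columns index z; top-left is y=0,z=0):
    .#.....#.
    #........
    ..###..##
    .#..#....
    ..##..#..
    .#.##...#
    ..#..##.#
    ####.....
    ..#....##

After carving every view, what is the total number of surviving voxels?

before carving: 729 voxels (9×9×9)
carve view 1 (along z, XY-mask fill 48/81): 432 voxels remain
carve view 2 (along x, YZ-mask fill 28/81): 149 voxels remain

remaining voxels: 149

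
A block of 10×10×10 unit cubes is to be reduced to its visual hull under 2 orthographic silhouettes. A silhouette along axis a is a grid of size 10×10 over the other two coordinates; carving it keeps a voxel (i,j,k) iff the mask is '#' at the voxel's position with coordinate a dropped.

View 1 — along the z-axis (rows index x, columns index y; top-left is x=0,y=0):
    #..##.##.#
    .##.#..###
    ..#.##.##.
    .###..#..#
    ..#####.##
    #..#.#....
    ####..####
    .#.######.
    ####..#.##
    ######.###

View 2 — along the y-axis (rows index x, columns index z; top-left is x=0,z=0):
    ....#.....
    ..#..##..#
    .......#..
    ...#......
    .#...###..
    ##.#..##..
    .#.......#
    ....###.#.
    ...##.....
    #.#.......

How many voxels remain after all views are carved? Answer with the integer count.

start: 10×10×10 = 1000 voxels
step 1: project along z, AND mask (63/100) → |grid| = 630
step 2: project along y, AND mask (26/100) → |grid| = 159

voxel count = 159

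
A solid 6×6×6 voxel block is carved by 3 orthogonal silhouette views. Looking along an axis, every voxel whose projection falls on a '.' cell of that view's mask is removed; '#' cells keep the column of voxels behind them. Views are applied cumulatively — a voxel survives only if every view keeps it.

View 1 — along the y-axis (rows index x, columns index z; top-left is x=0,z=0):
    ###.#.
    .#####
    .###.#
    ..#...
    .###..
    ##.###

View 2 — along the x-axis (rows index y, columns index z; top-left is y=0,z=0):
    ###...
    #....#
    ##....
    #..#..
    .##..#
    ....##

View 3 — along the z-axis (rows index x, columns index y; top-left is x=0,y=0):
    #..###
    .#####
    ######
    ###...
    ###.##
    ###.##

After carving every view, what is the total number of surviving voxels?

before carving: 216 voxels (6×6×6)
V1 y: intersect with XZ mask (22 set) -- 132 left
V2 x: intersect with YZ mask (14 set) -- 49 left
V3 z: intersect with XY mask (28 set) -- 40 left

voxel count = 40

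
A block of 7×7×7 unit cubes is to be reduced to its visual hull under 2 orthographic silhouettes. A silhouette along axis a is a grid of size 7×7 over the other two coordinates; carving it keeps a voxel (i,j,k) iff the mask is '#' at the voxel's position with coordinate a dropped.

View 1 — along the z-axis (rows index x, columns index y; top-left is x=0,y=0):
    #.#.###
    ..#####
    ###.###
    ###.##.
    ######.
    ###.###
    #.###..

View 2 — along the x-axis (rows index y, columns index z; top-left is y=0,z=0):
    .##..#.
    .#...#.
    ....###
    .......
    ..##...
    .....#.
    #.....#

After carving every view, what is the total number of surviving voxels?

before carving: 343 voxels (7×7×7)
step 1: project along z, AND mask (37/49) → |grid| = 259
step 2: project along x, AND mask (13/49) → |grid| = 75

75 voxels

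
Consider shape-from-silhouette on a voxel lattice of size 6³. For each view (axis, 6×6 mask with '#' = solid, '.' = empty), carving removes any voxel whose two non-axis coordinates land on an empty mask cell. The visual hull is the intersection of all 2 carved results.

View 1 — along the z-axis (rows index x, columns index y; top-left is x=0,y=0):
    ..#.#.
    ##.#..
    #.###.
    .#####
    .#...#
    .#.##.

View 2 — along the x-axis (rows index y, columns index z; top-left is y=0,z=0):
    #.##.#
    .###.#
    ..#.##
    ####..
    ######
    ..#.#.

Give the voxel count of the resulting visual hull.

remaining voxels: 77

full grid |V| = 216
step 1: project along z, AND mask (19/36) → |grid| = 114
step 2: project along x, AND mask (23/36) → |grid| = 77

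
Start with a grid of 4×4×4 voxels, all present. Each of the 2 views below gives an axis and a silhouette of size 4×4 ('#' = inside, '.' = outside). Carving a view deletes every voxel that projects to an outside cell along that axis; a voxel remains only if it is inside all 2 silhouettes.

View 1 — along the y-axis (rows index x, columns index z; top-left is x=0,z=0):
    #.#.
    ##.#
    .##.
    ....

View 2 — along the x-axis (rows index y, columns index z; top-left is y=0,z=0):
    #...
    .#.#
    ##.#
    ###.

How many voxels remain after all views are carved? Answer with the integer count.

remaining voxels: 16

start: 4×4×4 = 64 voxels
carve view 1 (along y, XZ-mask fill 7/16): 28 voxels remain
carve view 2 (along x, YZ-mask fill 9/16): 16 voxels remain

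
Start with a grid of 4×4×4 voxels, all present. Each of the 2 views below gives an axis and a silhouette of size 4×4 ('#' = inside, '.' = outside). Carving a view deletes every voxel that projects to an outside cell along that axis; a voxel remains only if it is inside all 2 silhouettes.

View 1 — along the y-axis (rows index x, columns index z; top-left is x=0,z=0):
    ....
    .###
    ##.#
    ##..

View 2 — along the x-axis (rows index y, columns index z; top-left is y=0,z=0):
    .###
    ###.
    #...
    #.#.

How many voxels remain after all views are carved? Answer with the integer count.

start: 4×4×4 = 64 voxels
[1] y-view keeps 8 columns → grid now 32
[2] x-view keeps 9 columns → grid now 17

remaining voxels: 17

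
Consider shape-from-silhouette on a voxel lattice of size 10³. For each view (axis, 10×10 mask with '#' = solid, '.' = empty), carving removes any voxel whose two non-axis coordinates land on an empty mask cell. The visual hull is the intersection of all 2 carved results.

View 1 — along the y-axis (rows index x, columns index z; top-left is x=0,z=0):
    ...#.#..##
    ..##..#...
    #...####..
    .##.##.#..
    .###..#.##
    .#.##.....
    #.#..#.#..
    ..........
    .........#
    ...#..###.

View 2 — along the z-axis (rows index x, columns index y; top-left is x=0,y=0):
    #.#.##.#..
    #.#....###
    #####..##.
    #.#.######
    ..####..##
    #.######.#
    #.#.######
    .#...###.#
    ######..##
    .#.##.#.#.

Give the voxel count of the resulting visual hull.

230 voxels

before carving: 1000 voxels (10×10×10)
after view 1 [y-axis, 35 of 100 cells solid] → remaining = 350
after view 2 [z-axis, 65 of 100 cells solid] → remaining = 230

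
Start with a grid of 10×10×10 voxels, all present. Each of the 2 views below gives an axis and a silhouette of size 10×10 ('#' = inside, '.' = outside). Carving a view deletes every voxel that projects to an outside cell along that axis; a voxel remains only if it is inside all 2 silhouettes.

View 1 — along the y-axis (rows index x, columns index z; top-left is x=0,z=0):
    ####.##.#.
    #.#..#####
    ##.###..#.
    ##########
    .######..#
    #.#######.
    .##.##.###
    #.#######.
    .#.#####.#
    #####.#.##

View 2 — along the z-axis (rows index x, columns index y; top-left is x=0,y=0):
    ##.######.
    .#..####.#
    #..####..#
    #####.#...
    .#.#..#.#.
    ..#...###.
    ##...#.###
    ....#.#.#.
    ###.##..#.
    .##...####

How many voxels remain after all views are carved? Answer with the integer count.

remaining voxels: 410

start: 10×10×10 = 1000 voxels
step 1: project along y, AND mask (75/100) → |grid| = 750
step 2: project along z, AND mask (55/100) → |grid| = 410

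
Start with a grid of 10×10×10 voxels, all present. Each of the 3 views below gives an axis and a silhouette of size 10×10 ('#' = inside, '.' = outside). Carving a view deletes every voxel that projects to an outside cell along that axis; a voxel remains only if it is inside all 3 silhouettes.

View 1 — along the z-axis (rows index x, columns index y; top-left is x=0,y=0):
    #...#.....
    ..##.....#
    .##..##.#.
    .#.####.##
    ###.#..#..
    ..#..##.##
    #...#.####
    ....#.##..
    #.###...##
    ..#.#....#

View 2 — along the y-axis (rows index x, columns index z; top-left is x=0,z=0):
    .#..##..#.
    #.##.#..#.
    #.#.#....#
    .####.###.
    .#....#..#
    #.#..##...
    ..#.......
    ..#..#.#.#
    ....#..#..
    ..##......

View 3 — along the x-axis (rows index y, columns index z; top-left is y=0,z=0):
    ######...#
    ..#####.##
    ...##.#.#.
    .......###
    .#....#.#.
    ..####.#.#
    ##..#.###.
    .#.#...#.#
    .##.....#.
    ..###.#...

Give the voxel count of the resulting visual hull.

before carving: 1000 voxels (10×10×10)
carve view 1 (along z, XY-mask fill 45/100): 450 voxels remain
carve view 2 (along y, XZ-mask fill 36/100): 163 voxels remain
carve view 3 (along x, YZ-mask fill 47/100): 76 voxels remain

remaining voxels: 76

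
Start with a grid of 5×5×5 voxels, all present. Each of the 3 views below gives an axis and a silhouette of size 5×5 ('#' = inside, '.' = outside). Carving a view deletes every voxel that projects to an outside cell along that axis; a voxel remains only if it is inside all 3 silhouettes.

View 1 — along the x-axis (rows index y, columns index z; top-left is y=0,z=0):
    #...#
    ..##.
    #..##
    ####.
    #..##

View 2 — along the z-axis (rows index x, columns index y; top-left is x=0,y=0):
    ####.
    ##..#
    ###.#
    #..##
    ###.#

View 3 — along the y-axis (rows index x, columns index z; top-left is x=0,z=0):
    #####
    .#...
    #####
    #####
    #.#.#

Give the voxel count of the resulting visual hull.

full grid |V| = 125
[1] x-view keeps 14 columns → grid now 70
[2] z-view keeps 18 columns → grid now 47
[3] y-view keeps 19 columns → grid now 37

|visual hull| = 37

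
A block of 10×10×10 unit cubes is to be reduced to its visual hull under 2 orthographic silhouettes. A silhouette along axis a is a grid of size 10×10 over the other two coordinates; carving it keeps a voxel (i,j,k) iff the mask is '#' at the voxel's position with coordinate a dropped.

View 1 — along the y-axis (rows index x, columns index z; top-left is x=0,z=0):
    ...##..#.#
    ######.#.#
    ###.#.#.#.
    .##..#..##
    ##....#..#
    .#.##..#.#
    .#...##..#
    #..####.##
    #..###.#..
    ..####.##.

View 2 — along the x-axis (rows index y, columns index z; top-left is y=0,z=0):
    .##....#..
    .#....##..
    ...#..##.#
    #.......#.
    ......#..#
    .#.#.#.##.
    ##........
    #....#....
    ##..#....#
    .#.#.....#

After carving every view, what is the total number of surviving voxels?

voxel count = 165

before carving: 1000 voxels (10×10×10)
  1. axis=1 (XZ plane), |mask|=54  ⇒  voxels=540
  2. axis=0 (YZ plane), |mask|=30  ⇒  voxels=165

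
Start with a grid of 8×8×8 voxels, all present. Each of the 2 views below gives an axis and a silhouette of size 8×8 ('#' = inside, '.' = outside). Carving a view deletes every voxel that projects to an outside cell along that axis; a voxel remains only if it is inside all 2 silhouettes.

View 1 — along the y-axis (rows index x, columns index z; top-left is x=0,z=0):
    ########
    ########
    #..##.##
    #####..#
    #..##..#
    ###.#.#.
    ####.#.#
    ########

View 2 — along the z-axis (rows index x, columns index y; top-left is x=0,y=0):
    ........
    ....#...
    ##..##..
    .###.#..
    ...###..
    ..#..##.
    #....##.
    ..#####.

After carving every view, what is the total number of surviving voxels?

|visual hull| = 137

before carving: 512 voxels (8×8×8)
  1. axis=1 (XZ plane), |mask|=50  ⇒  voxels=400
  2. axis=2 (XY plane), |mask|=23  ⇒  voxels=137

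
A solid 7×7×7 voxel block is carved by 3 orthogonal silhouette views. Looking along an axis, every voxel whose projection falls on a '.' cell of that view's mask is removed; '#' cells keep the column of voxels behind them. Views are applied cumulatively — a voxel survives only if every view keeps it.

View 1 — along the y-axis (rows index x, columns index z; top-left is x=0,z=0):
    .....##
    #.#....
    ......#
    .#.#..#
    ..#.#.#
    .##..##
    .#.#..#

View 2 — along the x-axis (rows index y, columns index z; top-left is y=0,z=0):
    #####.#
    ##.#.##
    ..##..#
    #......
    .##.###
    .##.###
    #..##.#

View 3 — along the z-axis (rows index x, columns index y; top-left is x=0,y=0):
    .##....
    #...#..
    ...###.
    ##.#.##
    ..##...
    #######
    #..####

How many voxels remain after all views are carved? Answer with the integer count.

initial block: 7^3 = 343
carve view 1 (along y, XZ-mask fill 18/49): 126 voxels remain
carve view 2 (along x, YZ-mask fill 29/49): 82 voxels remain
carve view 3 (along z, XY-mask fill 26/49): 46 voxels remain

|visual hull| = 46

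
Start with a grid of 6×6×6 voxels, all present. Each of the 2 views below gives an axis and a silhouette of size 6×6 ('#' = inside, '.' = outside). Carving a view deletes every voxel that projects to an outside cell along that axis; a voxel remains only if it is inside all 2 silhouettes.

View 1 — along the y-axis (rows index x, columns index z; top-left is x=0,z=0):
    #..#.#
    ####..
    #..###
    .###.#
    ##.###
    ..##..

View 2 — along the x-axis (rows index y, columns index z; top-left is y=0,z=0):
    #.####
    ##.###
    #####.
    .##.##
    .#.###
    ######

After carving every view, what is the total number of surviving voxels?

105 voxels

start: 6×6×6 = 216 voxels
[1] y-view keeps 22 columns → grid now 132
[2] x-view keeps 29 columns → grid now 105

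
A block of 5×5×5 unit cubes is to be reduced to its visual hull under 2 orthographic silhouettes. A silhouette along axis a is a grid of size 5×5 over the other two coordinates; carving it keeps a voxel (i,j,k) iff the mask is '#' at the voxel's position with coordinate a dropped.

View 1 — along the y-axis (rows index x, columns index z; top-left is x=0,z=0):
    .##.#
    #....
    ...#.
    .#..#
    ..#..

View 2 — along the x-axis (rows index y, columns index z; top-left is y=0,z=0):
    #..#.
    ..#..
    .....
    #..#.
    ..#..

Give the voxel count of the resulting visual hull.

voxel count = 8

start: 5×5×5 = 125 voxels
step 1: project along y, AND mask (8/25) → |grid| = 40
step 2: project along x, AND mask (6/25) → |grid| = 8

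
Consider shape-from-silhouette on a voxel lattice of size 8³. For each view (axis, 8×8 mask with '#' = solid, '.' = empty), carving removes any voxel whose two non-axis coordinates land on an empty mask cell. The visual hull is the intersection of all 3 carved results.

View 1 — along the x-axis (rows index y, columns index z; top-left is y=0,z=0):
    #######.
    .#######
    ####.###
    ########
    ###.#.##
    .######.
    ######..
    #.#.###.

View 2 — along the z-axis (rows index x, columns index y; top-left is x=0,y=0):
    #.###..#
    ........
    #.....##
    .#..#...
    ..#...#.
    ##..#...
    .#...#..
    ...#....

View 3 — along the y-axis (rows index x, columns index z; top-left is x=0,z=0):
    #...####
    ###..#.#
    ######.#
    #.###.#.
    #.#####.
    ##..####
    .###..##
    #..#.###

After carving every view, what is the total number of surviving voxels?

initial block: 8^3 = 512
carve view 1 (along x, YZ-mask fill 52/64): 416 voxels remain
carve view 2 (along z, XY-mask fill 18/64): 118 voxels remain
carve view 3 (along y, XZ-mask fill 44/64): 84 voxels remain

remaining voxels: 84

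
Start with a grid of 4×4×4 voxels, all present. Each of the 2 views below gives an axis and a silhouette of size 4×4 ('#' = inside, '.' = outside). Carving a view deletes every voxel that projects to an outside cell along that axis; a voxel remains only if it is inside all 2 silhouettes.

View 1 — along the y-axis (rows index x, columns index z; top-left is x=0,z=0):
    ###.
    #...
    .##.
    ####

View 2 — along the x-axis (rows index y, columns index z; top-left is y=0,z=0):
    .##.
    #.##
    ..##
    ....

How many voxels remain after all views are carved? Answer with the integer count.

17 voxels

before carving: 64 voxels (4×4×4)
V1 y: intersect with XZ mask (10 set) -- 40 left
V2 x: intersect with YZ mask (7 set) -- 17 left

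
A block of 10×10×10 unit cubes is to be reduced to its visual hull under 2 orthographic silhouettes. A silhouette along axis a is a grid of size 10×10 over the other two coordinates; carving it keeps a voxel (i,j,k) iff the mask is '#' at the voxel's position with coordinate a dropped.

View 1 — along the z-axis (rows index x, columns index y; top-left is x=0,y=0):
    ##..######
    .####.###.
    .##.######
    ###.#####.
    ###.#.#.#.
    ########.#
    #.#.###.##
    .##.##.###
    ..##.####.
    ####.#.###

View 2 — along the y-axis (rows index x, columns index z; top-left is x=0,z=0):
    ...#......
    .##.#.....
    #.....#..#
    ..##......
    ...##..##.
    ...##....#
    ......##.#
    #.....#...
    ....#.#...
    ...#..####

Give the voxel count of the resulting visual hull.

start: 10×10×10 = 1000 voxels
V1 z: intersect with XY mask (74 set) -- 740 left
V2 y: intersect with XZ mask (28 set) -- 207 left

remaining voxels: 207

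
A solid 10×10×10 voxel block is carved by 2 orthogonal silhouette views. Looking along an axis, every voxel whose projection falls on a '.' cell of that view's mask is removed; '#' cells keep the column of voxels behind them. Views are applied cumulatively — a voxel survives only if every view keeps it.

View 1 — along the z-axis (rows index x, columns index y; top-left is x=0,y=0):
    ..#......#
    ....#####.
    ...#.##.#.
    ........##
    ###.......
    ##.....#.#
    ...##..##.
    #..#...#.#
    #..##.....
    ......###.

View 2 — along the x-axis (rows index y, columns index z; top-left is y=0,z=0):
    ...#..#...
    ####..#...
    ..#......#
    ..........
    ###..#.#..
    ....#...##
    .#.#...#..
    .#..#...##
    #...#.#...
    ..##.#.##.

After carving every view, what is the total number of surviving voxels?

|visual hull| = 107

initial block: 10^3 = 1000
  1. axis=2 (XY plane), |mask|=34  ⇒  voxels=340
  2. axis=0 (YZ plane), |mask|=32  ⇒  voxels=107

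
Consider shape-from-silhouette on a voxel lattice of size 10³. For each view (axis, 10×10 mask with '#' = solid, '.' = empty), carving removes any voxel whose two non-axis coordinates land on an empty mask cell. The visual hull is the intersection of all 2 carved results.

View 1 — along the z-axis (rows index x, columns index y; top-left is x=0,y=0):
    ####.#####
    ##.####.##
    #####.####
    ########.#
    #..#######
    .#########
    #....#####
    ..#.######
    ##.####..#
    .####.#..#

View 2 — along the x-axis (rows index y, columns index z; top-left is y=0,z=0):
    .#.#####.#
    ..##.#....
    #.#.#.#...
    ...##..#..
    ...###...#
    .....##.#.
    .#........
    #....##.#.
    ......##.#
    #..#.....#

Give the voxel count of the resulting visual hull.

|visual hull| = 263

initial block: 10^3 = 1000
[1] z-view keeps 78 columns → grid now 780
[2] x-view keeps 35 columns → grid now 263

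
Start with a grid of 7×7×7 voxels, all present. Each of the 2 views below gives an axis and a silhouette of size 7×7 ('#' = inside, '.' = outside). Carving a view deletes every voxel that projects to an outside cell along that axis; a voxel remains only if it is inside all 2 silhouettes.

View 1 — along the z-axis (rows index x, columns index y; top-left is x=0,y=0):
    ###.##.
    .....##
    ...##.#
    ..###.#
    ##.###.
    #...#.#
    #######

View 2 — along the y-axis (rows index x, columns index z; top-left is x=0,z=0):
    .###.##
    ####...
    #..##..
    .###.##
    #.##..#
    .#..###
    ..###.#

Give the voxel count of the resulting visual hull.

122 voxels

start: 7×7×7 = 343 voxels
carve view 1 (along z, XY-mask fill 29/49): 203 voxels remain
carve view 2 (along y, XZ-mask fill 29/49): 122 voxels remain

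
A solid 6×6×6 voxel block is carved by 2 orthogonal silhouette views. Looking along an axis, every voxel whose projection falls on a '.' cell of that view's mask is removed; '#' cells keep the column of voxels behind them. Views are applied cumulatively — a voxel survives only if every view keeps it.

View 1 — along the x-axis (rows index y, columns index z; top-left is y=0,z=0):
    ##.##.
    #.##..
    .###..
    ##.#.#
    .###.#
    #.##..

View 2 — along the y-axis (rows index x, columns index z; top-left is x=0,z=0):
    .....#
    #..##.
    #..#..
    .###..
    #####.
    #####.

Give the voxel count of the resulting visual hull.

remaining voxels: 75

start: 6×6×6 = 216 voxels
V1 x: intersect with YZ mask (21 set) -- 126 left
V2 y: intersect with XZ mask (19 set) -- 75 left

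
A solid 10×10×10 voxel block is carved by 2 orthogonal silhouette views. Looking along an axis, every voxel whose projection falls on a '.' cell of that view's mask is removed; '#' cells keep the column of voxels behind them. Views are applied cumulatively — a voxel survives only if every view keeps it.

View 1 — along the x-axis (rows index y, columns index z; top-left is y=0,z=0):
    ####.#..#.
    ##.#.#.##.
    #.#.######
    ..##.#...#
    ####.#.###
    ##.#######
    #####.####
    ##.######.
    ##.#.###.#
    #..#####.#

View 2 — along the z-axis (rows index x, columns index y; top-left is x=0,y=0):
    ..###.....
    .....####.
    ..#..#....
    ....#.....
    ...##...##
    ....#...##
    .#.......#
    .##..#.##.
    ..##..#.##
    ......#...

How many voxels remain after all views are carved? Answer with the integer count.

remaining voxels: 221

before carving: 1000 voxels (10×10×10)
V1 x: intersect with YZ mask (72 set) -- 720 left
V2 z: intersect with XY mask (30 set) -- 221 left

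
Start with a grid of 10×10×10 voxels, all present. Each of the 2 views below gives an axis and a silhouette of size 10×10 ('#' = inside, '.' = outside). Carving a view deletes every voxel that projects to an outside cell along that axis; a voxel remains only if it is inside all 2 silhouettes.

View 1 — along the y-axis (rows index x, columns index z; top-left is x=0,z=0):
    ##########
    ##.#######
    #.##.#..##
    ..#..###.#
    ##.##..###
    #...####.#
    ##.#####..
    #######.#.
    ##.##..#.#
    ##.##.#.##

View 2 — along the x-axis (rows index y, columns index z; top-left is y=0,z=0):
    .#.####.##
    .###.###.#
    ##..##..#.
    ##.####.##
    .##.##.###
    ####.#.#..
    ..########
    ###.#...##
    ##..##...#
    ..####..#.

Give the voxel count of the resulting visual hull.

voxel count = 454

start: 10×10×10 = 1000 voxels
after view 1 [y-axis, 71 of 100 cells solid] → remaining = 710
after view 2 [x-axis, 64 of 100 cells solid] → remaining = 454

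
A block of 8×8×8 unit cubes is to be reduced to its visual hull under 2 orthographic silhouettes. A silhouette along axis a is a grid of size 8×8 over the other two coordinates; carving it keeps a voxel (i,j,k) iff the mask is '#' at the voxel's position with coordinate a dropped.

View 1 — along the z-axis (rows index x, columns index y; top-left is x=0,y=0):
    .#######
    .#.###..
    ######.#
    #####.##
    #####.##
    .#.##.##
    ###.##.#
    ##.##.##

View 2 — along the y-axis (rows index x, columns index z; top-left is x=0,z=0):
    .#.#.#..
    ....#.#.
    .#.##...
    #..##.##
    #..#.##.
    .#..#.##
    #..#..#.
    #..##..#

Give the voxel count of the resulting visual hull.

initial block: 8^3 = 512
[1] z-view keeps 49 columns → grid now 392
[2] y-view keeps 28 columns → grid now 175

|visual hull| = 175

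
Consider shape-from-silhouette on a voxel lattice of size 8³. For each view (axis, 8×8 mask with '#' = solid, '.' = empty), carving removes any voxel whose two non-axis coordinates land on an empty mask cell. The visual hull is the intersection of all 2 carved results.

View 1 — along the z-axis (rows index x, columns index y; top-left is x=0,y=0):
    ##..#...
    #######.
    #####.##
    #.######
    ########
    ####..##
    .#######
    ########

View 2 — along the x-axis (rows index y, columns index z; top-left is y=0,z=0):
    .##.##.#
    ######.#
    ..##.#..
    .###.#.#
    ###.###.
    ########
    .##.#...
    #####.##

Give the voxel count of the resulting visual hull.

full grid |V| = 512
  1. axis=2 (XY plane), |mask|=53  ⇒  voxels=424
  2. axis=0 (YZ plane), |mask|=44  ⇒  voxels=285

remaining voxels: 285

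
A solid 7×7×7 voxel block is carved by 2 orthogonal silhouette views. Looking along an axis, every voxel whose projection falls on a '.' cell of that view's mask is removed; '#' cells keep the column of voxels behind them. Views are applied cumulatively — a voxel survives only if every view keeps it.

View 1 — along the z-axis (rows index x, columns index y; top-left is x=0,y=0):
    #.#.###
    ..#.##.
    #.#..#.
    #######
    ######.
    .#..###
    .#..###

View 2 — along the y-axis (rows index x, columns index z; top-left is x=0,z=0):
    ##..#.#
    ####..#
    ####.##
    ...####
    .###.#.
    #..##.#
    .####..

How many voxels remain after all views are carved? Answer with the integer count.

remaining voxels: 137

start: 7×7×7 = 343 voxels
  1. axis=2 (XY plane), |mask|=32  ⇒  voxels=224
  2. axis=1 (XZ plane), |mask|=31  ⇒  voxels=137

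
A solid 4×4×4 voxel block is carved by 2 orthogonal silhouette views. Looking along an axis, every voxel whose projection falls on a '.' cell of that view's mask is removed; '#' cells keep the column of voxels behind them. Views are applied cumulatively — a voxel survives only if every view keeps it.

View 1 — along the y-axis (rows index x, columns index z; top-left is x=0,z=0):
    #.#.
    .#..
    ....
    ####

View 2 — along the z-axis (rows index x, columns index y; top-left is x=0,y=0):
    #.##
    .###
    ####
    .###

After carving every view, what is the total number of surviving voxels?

21 voxels

initial block: 4^3 = 64
  1. axis=1 (XZ plane), |mask|=7  ⇒  voxels=28
  2. axis=2 (XY plane), |mask|=13  ⇒  voxels=21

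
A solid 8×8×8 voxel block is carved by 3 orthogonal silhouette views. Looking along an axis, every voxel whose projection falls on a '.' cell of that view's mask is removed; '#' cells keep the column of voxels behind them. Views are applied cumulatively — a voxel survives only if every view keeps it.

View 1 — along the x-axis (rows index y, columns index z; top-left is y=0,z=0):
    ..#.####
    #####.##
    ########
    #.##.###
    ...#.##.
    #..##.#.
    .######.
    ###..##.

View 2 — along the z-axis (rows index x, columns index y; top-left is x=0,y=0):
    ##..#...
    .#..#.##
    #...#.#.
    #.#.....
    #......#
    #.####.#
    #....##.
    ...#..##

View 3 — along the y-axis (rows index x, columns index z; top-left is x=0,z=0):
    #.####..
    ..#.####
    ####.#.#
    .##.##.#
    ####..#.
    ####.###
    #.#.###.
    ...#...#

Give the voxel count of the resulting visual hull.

|visual hull| = 88

start: 8×8×8 = 512 voxels
  1. axis=0 (YZ plane), |mask|=44  ⇒  voxels=352
  2. axis=2 (XY plane), |mask|=26  ⇒  voxels=136
  3. axis=1 (XZ plane), |mask|=40  ⇒  voxels=88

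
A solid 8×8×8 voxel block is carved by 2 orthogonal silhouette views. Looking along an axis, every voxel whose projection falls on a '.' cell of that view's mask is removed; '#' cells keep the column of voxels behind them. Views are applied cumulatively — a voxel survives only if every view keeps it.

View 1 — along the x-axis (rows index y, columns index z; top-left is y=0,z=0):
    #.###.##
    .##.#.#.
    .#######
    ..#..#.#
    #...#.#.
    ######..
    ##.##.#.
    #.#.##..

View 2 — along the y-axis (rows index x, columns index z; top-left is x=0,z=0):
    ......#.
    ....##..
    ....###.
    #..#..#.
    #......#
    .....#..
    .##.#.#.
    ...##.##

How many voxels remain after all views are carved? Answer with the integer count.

remaining voxels: 99

start: 8×8×8 = 512 voxels
step 1: project along x, AND mask (38/64) → |grid| = 304
step 2: project along y, AND mask (20/64) → |grid| = 99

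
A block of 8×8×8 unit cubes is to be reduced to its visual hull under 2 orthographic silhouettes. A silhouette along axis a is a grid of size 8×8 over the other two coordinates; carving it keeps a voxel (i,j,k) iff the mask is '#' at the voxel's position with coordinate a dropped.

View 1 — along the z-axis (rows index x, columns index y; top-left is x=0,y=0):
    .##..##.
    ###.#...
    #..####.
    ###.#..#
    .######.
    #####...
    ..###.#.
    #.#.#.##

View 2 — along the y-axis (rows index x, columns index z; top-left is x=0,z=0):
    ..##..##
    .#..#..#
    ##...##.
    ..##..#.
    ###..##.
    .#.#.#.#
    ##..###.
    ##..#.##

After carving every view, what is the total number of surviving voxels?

|visual hull| = 158

before carving: 512 voxels (8×8×8)
[1] z-view keeps 38 columns → grid now 304
[2] y-view keeps 33 columns → grid now 158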